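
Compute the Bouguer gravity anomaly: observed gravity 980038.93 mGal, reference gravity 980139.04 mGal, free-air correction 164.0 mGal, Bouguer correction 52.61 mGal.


BA = g_obs - g_ref + FAC - BC
= 980038.93 - 980139.04 + 164.0 - 52.61
= 11.28 mGal

11.28


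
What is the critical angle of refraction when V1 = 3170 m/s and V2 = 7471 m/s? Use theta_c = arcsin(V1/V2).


V1/V2 = 3170/7471 = 0.424307
theta_c = arcsin(0.424307) = 25.1068 degrees

25.1068


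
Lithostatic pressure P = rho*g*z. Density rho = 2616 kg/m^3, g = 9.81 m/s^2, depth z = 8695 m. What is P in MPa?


P = rho * g * z / 1e6
= 2616 * 9.81 * 8695 / 1e6
= 223139437.2 / 1e6
= 223.1394 MPa

223.1394


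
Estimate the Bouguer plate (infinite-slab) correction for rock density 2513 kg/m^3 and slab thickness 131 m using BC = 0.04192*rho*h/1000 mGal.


BC = 0.04192 * rho * h / 1000
= 0.04192 * 2513 * 131 / 1000
= 13.8002 mGal

13.8002


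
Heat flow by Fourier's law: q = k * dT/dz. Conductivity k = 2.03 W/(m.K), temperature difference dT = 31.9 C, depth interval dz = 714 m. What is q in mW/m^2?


q = k * dT / dz * 1000
= 2.03 * 31.9 / 714 * 1000
= 0.090696 * 1000
= 90.6961 mW/m^2

90.6961


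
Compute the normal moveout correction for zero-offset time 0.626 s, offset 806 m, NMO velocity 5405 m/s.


x/Vnmo = 806/5405 = 0.149121
(x/Vnmo)^2 = 0.022237
t0^2 = 0.391876
sqrt(0.391876 + 0.022237) = 0.643516
dt = 0.643516 - 0.626 = 0.017516

0.017516


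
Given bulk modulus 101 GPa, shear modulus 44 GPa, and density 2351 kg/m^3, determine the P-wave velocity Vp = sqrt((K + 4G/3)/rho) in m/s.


First compute the effective modulus:
K + 4G/3 = 101e9 + 4*44e9/3 = 159666666666.67 Pa
Then divide by density:
159666666666.67 / 2351 = 67914362.6825 Pa/(kg/m^3)
Take the square root:
Vp = sqrt(67914362.6825) = 8241.02 m/s

8241.02


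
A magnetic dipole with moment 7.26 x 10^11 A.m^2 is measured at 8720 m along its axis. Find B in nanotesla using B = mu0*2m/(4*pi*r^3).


m = 7.26 x 10^11 = 726000000000 A.m^2
2m = 1452000000000 A.m^2
r^3 = 8720^3 = 663054848000
B = (4pi*10^-7) * 1452000000000 / (4*pi * 663054848000) * 1e9
= 1824637.013205 / 8332192957615.59 * 1e9
= 218.9864 nT

218.9864


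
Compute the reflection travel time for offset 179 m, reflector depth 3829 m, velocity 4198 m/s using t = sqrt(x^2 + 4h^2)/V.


x^2 + 4h^2 = 179^2 + 4*3829^2 = 32041 + 58644964 = 58677005
sqrt(58677005) = 7660.0917
t = 7660.0917 / 4198 = 1.8247 s

1.8247


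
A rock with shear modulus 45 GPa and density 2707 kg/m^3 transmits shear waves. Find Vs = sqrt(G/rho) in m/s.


Convert G to Pa: G = 45e9 Pa
Compute G/rho = 45e9 / 2707 = 16623568.526
Vs = sqrt(16623568.526) = 4077.2 m/s

4077.2


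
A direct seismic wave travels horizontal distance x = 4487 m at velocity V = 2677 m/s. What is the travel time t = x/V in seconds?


t = x / V
= 4487 / 2677
= 1.6761 s

1.6761


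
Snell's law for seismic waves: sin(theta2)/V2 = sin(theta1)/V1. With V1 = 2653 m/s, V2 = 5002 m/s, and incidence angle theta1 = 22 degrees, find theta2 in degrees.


sin(theta1) = sin(22 deg) = 0.374607
sin(theta2) = V2/V1 * sin(theta1) = 5002/2653 * 0.374607 = 0.706288
theta2 = arcsin(0.706288) = 44.9337 degrees

44.9337


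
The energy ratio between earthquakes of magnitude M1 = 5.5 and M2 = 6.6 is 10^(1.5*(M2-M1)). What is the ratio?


M2 - M1 = 6.6 - 5.5 = 1.1
1.5 * 1.1 = 1.65
ratio = 10^1.65 = 44.67

44.67


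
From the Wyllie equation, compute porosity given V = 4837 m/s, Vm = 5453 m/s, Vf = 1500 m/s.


1/V - 1/Vm = 1/4837 - 1/5453 = 2.335e-05
1/Vf - 1/Vm = 1/1500 - 1/5453 = 0.00048328
phi = 2.335e-05 / 0.00048328 = 0.0483

0.0483


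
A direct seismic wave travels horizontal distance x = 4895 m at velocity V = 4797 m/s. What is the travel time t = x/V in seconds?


t = x / V
= 4895 / 4797
= 1.0204 s

1.0204


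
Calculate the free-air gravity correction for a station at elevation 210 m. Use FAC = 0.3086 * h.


FAC = 0.3086 * h
= 0.3086 * 210
= 64.806 mGal

64.806


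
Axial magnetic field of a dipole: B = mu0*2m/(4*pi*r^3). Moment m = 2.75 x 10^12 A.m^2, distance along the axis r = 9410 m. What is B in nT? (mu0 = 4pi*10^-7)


m = 2.75 x 10^12 = 2750000000000 A.m^2
2m = 5500000000000 A.m^2
r^3 = 9410^3 = 833237621000
B = (4pi*10^-7) * 5500000000000 / (4*pi * 833237621000) * 1e9
= 6911503.837898 / 10470772755312.95 * 1e9
= 660.0758 nT

660.0758


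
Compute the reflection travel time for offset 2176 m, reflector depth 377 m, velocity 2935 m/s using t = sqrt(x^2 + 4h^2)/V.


x^2 + 4h^2 = 2176^2 + 4*377^2 = 4734976 + 568516 = 5303492
sqrt(5303492) = 2302.9312
t = 2302.9312 / 2935 = 0.7846 s

0.7846


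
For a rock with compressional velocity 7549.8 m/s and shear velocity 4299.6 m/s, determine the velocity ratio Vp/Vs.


Vp/Vs = 7549.8 / 4299.6
= 1.7559

1.7559


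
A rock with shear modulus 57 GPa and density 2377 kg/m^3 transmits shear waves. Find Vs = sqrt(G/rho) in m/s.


Convert G to Pa: G = 57e9 Pa
Compute G/rho = 57e9 / 2377 = 23979806.4788
Vs = sqrt(23979806.4788) = 4896.92 m/s

4896.92


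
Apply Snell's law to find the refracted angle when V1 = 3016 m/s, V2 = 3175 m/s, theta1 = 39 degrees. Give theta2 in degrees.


sin(theta1) = sin(39 deg) = 0.62932
sin(theta2) = V2/V1 * sin(theta1) = 3175/3016 * 0.62932 = 0.662497
theta2 = arcsin(0.662497) = 41.4906 degrees

41.4906


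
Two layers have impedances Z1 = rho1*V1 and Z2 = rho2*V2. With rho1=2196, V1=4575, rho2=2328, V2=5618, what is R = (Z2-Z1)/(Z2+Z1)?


Z1 = 2196 * 4575 = 10046700
Z2 = 2328 * 5618 = 13078704
R = (13078704 - 10046700) / (13078704 + 10046700) = 3032004 / 23125404 = 0.1311

0.1311


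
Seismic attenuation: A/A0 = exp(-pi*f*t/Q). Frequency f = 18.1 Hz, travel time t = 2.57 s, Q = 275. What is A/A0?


pi*f*t/Q = pi*18.1*2.57/275 = 0.531409
A/A0 = exp(-0.531409) = 0.587776

0.587776


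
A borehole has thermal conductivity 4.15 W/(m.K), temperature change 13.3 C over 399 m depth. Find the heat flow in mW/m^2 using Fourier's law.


q = k * dT / dz * 1000
= 4.15 * 13.3 / 399 * 1000
= 0.138333 * 1000
= 138.3333 mW/m^2

138.3333


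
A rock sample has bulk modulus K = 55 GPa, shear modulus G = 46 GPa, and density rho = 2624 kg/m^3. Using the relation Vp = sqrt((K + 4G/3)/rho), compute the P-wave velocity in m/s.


First compute the effective modulus:
K + 4G/3 = 55e9 + 4*46e9/3 = 116333333333.33 Pa
Then divide by density:
116333333333.33 / 2624 = 44334349.5935 Pa/(kg/m^3)
Take the square root:
Vp = sqrt(44334349.5935) = 6658.4 m/s

6658.4


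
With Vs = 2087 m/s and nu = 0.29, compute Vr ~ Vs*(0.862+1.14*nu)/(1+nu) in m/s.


Numerator factor = 0.862 + 1.14*0.29 = 1.1926
Denominator = 1 + 0.29 = 1.29
Vr = 2087 * 1.1926 / 1.29 = 1929.42 m/s

1929.42


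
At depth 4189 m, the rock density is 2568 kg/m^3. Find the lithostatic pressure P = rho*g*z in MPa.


P = rho * g * z / 1e6
= 2568 * 9.81 * 4189 / 1e6
= 105529623.12 / 1e6
= 105.5296 MPa

105.5296


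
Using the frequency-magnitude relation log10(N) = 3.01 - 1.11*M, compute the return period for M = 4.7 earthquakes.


log10(N) = 3.01 - 1.11*4.7 = -2.207
N = 10^-2.207 = 0.006209
T = 1/N = 1/0.006209 = 161.0646 years

161.0646


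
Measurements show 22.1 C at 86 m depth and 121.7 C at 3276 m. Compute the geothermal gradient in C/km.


dT = 121.7 - 22.1 = 99.6 C
dz = 3276 - 86 = 3190 m
gradient = dT/dz * 1000 = 99.6/3190 * 1000 = 31.2226 C/km

31.2226


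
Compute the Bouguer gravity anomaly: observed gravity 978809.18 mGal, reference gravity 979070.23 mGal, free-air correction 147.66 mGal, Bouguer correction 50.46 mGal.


BA = g_obs - g_ref + FAC - BC
= 978809.18 - 979070.23 + 147.66 - 50.46
= -163.85 mGal

-163.85


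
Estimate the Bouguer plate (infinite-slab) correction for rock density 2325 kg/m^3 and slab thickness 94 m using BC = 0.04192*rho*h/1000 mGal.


BC = 0.04192 * rho * h / 1000
= 0.04192 * 2325 * 94 / 1000
= 9.1616 mGal

9.1616


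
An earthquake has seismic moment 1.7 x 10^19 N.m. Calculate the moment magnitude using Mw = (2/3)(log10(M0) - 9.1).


log10(M0) = log10(1.7 x 10^19) = 19.2304
Mw = 2/3 * (19.2304 - 9.1)
= 2/3 * 10.1304
= 6.75

6.75


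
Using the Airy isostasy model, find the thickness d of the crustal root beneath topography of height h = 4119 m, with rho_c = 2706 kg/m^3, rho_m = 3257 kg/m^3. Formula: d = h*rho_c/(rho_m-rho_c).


rho_m - rho_c = 3257 - 2706 = 551
d = 4119 * 2706 / 551
= 11146014 / 551
= 20228.7 m

20228.7


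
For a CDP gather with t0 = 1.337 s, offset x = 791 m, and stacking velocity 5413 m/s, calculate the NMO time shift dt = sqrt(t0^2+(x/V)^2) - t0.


x/Vnmo = 791/5413 = 0.14613
(x/Vnmo)^2 = 0.021354
t0^2 = 1.787569
sqrt(1.787569 + 0.021354) = 1.344962
dt = 1.344962 - 1.337 = 0.007962

0.007962


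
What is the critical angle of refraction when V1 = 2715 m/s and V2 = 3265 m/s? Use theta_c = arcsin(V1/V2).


V1/V2 = 2715/3265 = 0.831547
theta_c = arcsin(0.831547) = 56.258 degrees

56.258


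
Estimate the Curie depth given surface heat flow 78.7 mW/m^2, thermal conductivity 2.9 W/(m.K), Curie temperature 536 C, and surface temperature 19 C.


T_Curie - T_surf = 536 - 19 = 517 C
Convert q to W/m^2: 78.7 mW/m^2 = 0.0787 W/m^2
d = 517 * 2.9 / 0.0787 = 19050.83 m

19050.83


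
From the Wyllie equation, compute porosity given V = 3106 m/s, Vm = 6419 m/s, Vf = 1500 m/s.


1/V - 1/Vm = 1/3106 - 1/6419 = 0.00016617
1/Vf - 1/Vm = 1/1500 - 1/6419 = 0.00051088
phi = 0.00016617 / 0.00051088 = 0.3253

0.3253


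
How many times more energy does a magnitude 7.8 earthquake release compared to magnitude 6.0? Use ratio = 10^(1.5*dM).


M2 - M1 = 7.8 - 6.0 = 1.8
1.5 * 1.8 = 2.7
ratio = 10^2.7 = 501.19

501.19


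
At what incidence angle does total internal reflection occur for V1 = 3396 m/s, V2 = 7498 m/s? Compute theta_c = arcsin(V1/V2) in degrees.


V1/V2 = 3396/7498 = 0.452921
theta_c = arcsin(0.452921) = 26.9312 degrees

26.9312


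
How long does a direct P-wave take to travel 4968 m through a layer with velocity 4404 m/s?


t = x / V
= 4968 / 4404
= 1.1281 s

1.1281


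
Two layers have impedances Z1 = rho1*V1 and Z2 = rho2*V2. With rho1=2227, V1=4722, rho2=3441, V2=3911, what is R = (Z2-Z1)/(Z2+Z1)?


Z1 = 2227 * 4722 = 10515894
Z2 = 3441 * 3911 = 13457751
R = (13457751 - 10515894) / (13457751 + 10515894) = 2941857 / 23973645 = 0.1227

0.1227


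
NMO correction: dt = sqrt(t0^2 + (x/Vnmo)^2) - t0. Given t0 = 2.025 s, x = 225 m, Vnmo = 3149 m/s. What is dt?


x/Vnmo = 225/3149 = 0.071451
(x/Vnmo)^2 = 0.005105
t0^2 = 4.100625
sqrt(4.100625 + 0.005105) = 2.02626
dt = 2.02626 - 2.025 = 0.00126

0.00126


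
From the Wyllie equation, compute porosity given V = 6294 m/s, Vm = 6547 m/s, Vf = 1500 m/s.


1/V - 1/Vm = 1/6294 - 1/6547 = 6.14e-06
1/Vf - 1/Vm = 1/1500 - 1/6547 = 0.00051392
phi = 6.14e-06 / 0.00051392 = 0.0119

0.0119


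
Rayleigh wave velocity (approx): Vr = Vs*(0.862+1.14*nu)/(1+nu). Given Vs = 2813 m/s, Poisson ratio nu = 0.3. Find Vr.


Numerator factor = 0.862 + 1.14*0.3 = 1.204
Denominator = 1 + 0.3 = 1.3
Vr = 2813 * 1.204 / 1.3 = 2605.27 m/s

2605.27


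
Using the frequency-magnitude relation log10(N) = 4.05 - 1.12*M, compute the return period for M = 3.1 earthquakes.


log10(N) = 4.05 - 1.12*3.1 = 0.578
N = 10^0.578 = 3.784426
T = 1/N = 1/3.784426 = 0.2642 years

0.2642


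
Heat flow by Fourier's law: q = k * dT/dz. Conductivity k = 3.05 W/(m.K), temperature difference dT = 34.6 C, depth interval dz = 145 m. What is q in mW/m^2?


q = k * dT / dz * 1000
= 3.05 * 34.6 / 145 * 1000
= 0.727793 * 1000
= 727.7931 mW/m^2

727.7931


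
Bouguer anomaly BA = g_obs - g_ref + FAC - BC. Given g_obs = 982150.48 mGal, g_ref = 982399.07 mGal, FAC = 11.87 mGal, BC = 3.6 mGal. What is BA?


BA = g_obs - g_ref + FAC - BC
= 982150.48 - 982399.07 + 11.87 - 3.6
= -240.32 mGal

-240.32


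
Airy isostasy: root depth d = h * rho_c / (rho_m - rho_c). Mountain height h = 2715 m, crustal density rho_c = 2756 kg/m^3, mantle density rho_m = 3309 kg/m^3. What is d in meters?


rho_m - rho_c = 3309 - 2756 = 553
d = 2715 * 2756 / 553
= 7482540 / 553
= 13530.81 m

13530.81


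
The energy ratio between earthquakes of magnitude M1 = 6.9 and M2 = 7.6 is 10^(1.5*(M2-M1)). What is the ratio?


M2 - M1 = 7.6 - 6.9 = 0.7
1.5 * 0.7 = 1.05
ratio = 10^1.05 = 11.22

11.22


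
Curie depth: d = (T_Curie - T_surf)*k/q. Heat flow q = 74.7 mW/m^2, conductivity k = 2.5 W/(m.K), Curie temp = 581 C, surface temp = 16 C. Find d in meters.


T_Curie - T_surf = 581 - 16 = 565 C
Convert q to W/m^2: 74.7 mW/m^2 = 0.0747 W/m^2
d = 565 * 2.5 / 0.0747 = 18908.97 m

18908.97


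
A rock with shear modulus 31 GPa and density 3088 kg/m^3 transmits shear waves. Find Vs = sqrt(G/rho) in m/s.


Convert G to Pa: G = 31e9 Pa
Compute G/rho = 31e9 / 3088 = 10038860.1036
Vs = sqrt(10038860.1036) = 3168.42 m/s

3168.42


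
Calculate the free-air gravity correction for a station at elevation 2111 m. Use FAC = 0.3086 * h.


FAC = 0.3086 * h
= 0.3086 * 2111
= 651.4546 mGal

651.4546


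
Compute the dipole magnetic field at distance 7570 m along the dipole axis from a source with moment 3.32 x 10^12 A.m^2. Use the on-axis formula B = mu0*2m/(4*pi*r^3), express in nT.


m = 3.32 x 10^12 = 3320000000000 A.m^2
2m = 6640000000000 A.m^2
r^3 = 7570^3 = 433798093000
B = (4pi*10^-7) * 6640000000000 / (4*pi * 433798093000) * 1e9
= 8344070.087934 / 5451267608440.25 * 1e9
= 1530.666 nT

1530.666


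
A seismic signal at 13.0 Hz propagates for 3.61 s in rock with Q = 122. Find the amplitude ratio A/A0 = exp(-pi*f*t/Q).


pi*f*t/Q = pi*13.0*3.61/122 = 1.208483
A/A0 = exp(-1.208483) = 0.29865

0.29865


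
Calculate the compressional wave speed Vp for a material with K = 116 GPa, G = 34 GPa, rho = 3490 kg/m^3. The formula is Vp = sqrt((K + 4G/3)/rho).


First compute the effective modulus:
K + 4G/3 = 116e9 + 4*34e9/3 = 161333333333.33 Pa
Then divide by density:
161333333333.33 / 3490 = 46227316.1414 Pa/(kg/m^3)
Take the square root:
Vp = sqrt(46227316.1414) = 6799.07 m/s

6799.07


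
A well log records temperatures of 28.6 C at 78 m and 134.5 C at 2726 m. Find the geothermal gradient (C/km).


dT = 134.5 - 28.6 = 105.9 C
dz = 2726 - 78 = 2648 m
gradient = dT/dz * 1000 = 105.9/2648 * 1000 = 39.9924 C/km

39.9924


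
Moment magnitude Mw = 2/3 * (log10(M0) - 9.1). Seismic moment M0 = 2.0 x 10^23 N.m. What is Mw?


log10(M0) = log10(2.0 x 10^23) = 23.301
Mw = 2/3 * (23.301 - 9.1)
= 2/3 * 14.201
= 9.47

9.47


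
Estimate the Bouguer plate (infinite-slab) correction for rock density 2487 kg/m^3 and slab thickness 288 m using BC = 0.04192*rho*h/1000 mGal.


BC = 0.04192 * rho * h / 1000
= 0.04192 * 2487 * 288 / 1000
= 30.0255 mGal

30.0255


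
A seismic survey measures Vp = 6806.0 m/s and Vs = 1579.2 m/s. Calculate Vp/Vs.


Vp/Vs = 6806.0 / 1579.2
= 4.3098

4.3098


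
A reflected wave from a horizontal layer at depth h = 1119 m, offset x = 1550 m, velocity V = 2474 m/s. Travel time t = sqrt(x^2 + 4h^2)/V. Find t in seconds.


x^2 + 4h^2 = 1550^2 + 4*1119^2 = 2402500 + 5008644 = 7411144
sqrt(7411144) = 2722.3416
t = 2722.3416 / 2474 = 1.1004 s

1.1004


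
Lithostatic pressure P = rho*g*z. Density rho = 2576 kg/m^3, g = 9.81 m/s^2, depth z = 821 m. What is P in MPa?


P = rho * g * z / 1e6
= 2576 * 9.81 * 821 / 1e6
= 20747129.76 / 1e6
= 20.7471 MPa

20.7471


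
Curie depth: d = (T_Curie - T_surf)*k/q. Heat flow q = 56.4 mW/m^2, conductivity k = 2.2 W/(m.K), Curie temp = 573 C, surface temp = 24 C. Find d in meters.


T_Curie - T_surf = 573 - 24 = 549 C
Convert q to W/m^2: 56.4 mW/m^2 = 0.0564 W/m^2
d = 549 * 2.2 / 0.0564 = 21414.89 m

21414.89


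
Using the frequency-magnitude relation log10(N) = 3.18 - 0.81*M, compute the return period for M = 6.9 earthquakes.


log10(N) = 3.18 - 0.81*6.9 = -2.409
N = 10^-2.409 = 0.003899
T = 1/N = 1/0.003899 = 256.4484 years

256.4484


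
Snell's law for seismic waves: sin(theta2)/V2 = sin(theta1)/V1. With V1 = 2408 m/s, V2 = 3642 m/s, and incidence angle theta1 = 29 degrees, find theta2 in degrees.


sin(theta1) = sin(29 deg) = 0.48481
sin(theta2) = V2/V1 * sin(theta1) = 3642/2408 * 0.48481 = 0.733254
theta2 = arcsin(0.733254) = 47.1599 degrees

47.1599


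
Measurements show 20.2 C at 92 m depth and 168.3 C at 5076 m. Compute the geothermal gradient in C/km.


dT = 168.3 - 20.2 = 148.1 C
dz = 5076 - 92 = 4984 m
gradient = dT/dz * 1000 = 148.1/4984 * 1000 = 29.7151 C/km

29.7151


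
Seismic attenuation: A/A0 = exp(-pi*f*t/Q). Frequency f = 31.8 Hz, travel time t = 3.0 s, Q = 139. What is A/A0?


pi*f*t/Q = pi*31.8*3.0/139 = 2.156172
A/A0 = exp(-2.156172) = 0.115767

0.115767


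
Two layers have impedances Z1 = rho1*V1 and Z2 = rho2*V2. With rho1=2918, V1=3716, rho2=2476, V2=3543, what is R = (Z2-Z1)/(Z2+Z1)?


Z1 = 2918 * 3716 = 10843288
Z2 = 2476 * 3543 = 8772468
R = (8772468 - 10843288) / (8772468 + 10843288) = -2070820 / 19615756 = -0.1056

-0.1056


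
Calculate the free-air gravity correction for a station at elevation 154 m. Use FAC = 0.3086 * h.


FAC = 0.3086 * h
= 0.3086 * 154
= 47.5244 mGal

47.5244


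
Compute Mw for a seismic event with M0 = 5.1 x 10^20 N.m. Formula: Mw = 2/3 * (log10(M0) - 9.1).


log10(M0) = log10(5.1 x 10^20) = 20.7076
Mw = 2/3 * (20.7076 - 9.1)
= 2/3 * 11.6076
= 7.74

7.74


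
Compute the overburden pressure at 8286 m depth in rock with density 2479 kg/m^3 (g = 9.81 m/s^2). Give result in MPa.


P = rho * g * z / 1e6
= 2479 * 9.81 * 8286 / 1e6
= 201507151.14 / 1e6
= 201.5072 MPa

201.5072


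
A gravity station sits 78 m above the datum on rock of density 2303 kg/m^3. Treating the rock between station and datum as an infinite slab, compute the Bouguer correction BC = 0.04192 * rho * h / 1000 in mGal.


BC = 0.04192 * rho * h / 1000
= 0.04192 * 2303 * 78 / 1000
= 7.5303 mGal

7.5303


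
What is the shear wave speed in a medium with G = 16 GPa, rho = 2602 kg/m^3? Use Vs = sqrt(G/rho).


Convert G to Pa: G = 16e9 Pa
Compute G/rho = 16e9 / 2602 = 6149116.0646
Vs = sqrt(6149116.0646) = 2479.74 m/s

2479.74


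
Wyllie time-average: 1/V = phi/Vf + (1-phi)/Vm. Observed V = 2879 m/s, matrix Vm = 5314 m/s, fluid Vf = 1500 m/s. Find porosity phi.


1/V - 1/Vm = 1/2879 - 1/5314 = 0.00015916
1/Vf - 1/Vm = 1/1500 - 1/5314 = 0.00047848
phi = 0.00015916 / 0.00047848 = 0.3326

0.3326


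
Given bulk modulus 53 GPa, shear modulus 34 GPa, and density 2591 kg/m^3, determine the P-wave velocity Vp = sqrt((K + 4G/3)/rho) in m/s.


First compute the effective modulus:
K + 4G/3 = 53e9 + 4*34e9/3 = 98333333333.33 Pa
Then divide by density:
98333333333.33 / 2591 = 37951884.7292 Pa/(kg/m^3)
Take the square root:
Vp = sqrt(37951884.7292) = 6160.51 m/s

6160.51


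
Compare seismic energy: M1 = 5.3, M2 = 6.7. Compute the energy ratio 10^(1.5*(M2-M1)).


M2 - M1 = 6.7 - 5.3 = 1.4
1.5 * 1.4 = 2.1
ratio = 10^2.1 = 125.89

125.89


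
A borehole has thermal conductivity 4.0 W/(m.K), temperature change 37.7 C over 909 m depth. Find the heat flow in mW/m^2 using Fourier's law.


q = k * dT / dz * 1000
= 4.0 * 37.7 / 909 * 1000
= 0.165897 * 1000
= 165.8966 mW/m^2

165.8966


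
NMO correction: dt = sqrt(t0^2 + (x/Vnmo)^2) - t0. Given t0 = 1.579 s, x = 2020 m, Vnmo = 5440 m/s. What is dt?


x/Vnmo = 2020/5440 = 0.371324
(x/Vnmo)^2 = 0.137881
t0^2 = 2.493241
sqrt(2.493241 + 0.137881) = 1.622073
dt = 1.622073 - 1.579 = 0.043073

0.043073


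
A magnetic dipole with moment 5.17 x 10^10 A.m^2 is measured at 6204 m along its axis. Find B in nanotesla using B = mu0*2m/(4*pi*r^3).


m = 5.17 x 10^10 = 51700000000 A.m^2
2m = 103400000000 A.m^2
r^3 = 6204^3 = 238789577664
B = (4pi*10^-7) * 103400000000 / (4*pi * 238789577664) * 1e9
= 129936.272152 / 3000718331772.13 * 1e9
= 43.3017 nT

43.3017


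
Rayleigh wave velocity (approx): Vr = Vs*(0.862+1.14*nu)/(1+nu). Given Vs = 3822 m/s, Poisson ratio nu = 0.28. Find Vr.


Numerator factor = 0.862 + 1.14*0.28 = 1.1812
Denominator = 1 + 0.28 = 1.28
Vr = 3822 * 1.1812 / 1.28 = 3526.99 m/s

3526.99


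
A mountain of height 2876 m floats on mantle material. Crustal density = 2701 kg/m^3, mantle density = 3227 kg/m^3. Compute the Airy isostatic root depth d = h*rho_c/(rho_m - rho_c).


rho_m - rho_c = 3227 - 2701 = 526
d = 2876 * 2701 / 526
= 7768076 / 526
= 14768.21 m

14768.21


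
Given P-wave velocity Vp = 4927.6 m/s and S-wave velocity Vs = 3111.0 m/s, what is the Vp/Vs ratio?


Vp/Vs = 4927.6 / 3111.0
= 1.5839

1.5839


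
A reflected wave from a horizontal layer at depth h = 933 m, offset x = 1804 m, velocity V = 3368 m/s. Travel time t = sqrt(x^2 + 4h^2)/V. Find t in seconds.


x^2 + 4h^2 = 1804^2 + 4*933^2 = 3254416 + 3481956 = 6736372
sqrt(6736372) = 2595.4522
t = 2595.4522 / 3368 = 0.7706 s

0.7706


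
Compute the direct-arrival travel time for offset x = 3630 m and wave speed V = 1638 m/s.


t = x / V
= 3630 / 1638
= 2.2161 s

2.2161


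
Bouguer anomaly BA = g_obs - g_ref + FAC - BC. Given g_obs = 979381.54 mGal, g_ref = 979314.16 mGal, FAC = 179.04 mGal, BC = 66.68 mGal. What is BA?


BA = g_obs - g_ref + FAC - BC
= 979381.54 - 979314.16 + 179.04 - 66.68
= 179.74 mGal

179.74


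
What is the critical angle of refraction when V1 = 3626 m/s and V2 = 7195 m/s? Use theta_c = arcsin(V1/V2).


V1/V2 = 3626/7195 = 0.503961
theta_c = arcsin(0.503961) = 30.2624 degrees

30.2624


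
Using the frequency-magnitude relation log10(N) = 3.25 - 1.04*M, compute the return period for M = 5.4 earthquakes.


log10(N) = 3.25 - 1.04*5.4 = -2.366
N = 10^-2.366 = 0.004305
T = 1/N = 1/0.004305 = 232.2737 years

232.2737


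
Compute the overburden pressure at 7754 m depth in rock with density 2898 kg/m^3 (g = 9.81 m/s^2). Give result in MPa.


P = rho * g * z / 1e6
= 2898 * 9.81 * 7754 / 1e6
= 220441412.52 / 1e6
= 220.4414 MPa

220.4414


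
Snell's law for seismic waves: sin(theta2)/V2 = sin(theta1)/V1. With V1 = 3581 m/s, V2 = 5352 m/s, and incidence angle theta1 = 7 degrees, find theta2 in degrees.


sin(theta1) = sin(7 deg) = 0.121869
sin(theta2) = V2/V1 * sin(theta1) = 5352/3581 * 0.121869 = 0.18214
theta2 = arcsin(0.18214) = 10.4945 degrees

10.4945


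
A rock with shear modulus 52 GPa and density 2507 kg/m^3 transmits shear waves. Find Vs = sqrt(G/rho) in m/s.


Convert G to Pa: G = 52e9 Pa
Compute G/rho = 52e9 / 2507 = 20741922.6167
Vs = sqrt(20741922.6167) = 4554.33 m/s

4554.33


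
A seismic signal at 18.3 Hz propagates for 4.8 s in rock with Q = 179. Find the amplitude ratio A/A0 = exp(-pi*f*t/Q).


pi*f*t/Q = pi*18.3*4.8/179 = 1.541662
A/A0 = exp(-1.541662) = 0.214025

0.214025


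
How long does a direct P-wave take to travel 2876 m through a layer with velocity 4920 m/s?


t = x / V
= 2876 / 4920
= 0.5846 s

0.5846


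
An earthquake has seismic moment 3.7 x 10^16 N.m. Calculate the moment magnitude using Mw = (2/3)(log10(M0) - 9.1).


log10(M0) = log10(3.7 x 10^16) = 16.5682
Mw = 2/3 * (16.5682 - 9.1)
= 2/3 * 7.4682
= 4.98

4.98


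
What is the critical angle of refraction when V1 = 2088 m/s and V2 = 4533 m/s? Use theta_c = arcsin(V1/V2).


V1/V2 = 2088/4533 = 0.460622
theta_c = arcsin(0.460622) = 27.4273 degrees

27.4273


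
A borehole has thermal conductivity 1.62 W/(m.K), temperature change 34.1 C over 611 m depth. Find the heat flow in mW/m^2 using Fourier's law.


q = k * dT / dz * 1000
= 1.62 * 34.1 / 611 * 1000
= 0.090412 * 1000
= 90.4124 mW/m^2

90.4124


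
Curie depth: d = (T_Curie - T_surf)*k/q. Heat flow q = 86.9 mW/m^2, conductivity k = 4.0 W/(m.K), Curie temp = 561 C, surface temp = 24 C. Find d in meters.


T_Curie - T_surf = 561 - 24 = 537 C
Convert q to W/m^2: 86.9 mW/m^2 = 0.0869 W/m^2
d = 537 * 4.0 / 0.0869 = 24718.07 m

24718.07


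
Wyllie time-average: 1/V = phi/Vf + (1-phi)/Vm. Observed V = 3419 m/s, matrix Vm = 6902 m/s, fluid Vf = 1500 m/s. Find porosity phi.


1/V - 1/Vm = 1/3419 - 1/6902 = 0.0001476
1/Vf - 1/Vm = 1/1500 - 1/6902 = 0.00052178
phi = 0.0001476 / 0.00052178 = 0.2829

0.2829


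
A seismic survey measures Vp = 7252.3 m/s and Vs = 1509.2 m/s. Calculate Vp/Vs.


Vp/Vs = 7252.3 / 1509.2
= 4.8054

4.8054


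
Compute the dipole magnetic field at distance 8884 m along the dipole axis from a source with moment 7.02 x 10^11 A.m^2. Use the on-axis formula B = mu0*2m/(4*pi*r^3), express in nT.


m = 7.02 x 10^11 = 702000000000 A.m^2
2m = 1404000000000 A.m^2
r^3 = 8884^3 = 701173751104
B = (4pi*10^-7) * 1404000000000 / (4*pi * 701173751104) * 1e9
= 1764318.434256 / 8811209221433.3 * 1e9
= 200.2357 nT

200.2357


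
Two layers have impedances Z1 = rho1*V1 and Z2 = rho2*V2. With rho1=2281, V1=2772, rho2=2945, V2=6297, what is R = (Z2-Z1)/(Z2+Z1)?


Z1 = 2281 * 2772 = 6322932
Z2 = 2945 * 6297 = 18544665
R = (18544665 - 6322932) / (18544665 + 6322932) = 12221733 / 24867597 = 0.4915

0.4915


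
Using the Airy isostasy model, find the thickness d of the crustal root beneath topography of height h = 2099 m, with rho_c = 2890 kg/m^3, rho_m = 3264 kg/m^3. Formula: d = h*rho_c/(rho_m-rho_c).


rho_m - rho_c = 3264 - 2890 = 374
d = 2099 * 2890 / 374
= 6066110 / 374
= 16219.55 m

16219.55


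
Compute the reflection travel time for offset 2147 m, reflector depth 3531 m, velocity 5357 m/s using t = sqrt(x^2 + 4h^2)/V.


x^2 + 4h^2 = 2147^2 + 4*3531^2 = 4609609 + 49871844 = 54481453
sqrt(54481453) = 7381.1553
t = 7381.1553 / 5357 = 1.3779 s

1.3779


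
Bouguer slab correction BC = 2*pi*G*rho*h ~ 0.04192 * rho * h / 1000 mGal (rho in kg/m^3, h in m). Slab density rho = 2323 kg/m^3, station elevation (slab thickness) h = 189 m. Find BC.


BC = 0.04192 * rho * h / 1000
= 0.04192 * 2323 * 189 / 1000
= 18.4049 mGal

18.4049


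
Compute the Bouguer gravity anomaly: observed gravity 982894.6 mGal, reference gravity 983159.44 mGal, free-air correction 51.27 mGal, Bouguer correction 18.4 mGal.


BA = g_obs - g_ref + FAC - BC
= 982894.6 - 983159.44 + 51.27 - 18.4
= -231.97 mGal

-231.97


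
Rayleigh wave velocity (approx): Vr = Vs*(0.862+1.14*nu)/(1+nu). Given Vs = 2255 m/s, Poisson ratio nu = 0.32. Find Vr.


Numerator factor = 0.862 + 1.14*0.32 = 1.2268
Denominator = 1 + 0.32 = 1.32
Vr = 2255 * 1.2268 / 1.32 = 2095.78 m/s

2095.78


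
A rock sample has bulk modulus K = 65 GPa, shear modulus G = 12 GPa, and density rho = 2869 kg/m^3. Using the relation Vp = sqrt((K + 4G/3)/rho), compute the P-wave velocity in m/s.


First compute the effective modulus:
K + 4G/3 = 65e9 + 4*12e9/3 = 81000000000.0 Pa
Then divide by density:
81000000000.0 / 2869 = 28232833.74 Pa/(kg/m^3)
Take the square root:
Vp = sqrt(28232833.74) = 5313.46 m/s

5313.46


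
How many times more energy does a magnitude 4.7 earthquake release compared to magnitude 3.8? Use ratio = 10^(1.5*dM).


M2 - M1 = 4.7 - 3.8 = 0.9
1.5 * 0.9 = 1.35
ratio = 10^1.35 = 22.39

22.39


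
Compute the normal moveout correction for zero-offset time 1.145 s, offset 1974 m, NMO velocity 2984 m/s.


x/Vnmo = 1974/2984 = 0.661528
(x/Vnmo)^2 = 0.437619
t0^2 = 1.311025
sqrt(1.311025 + 0.437619) = 1.322363
dt = 1.322363 - 1.145 = 0.177363

0.177363


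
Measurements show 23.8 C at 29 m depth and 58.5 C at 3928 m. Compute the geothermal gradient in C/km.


dT = 58.5 - 23.8 = 34.7 C
dz = 3928 - 29 = 3899 m
gradient = dT/dz * 1000 = 34.7/3899 * 1000 = 8.8997 C/km

8.8997


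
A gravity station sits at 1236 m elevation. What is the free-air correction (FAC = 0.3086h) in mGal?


FAC = 0.3086 * h
= 0.3086 * 1236
= 381.4296 mGal

381.4296


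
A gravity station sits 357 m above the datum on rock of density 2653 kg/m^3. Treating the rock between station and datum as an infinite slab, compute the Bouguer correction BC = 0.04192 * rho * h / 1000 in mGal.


BC = 0.04192 * rho * h / 1000
= 0.04192 * 2653 * 357 / 1000
= 39.7033 mGal

39.7033


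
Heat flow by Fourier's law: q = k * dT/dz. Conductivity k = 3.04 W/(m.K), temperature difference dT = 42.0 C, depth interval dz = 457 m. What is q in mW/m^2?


q = k * dT / dz * 1000
= 3.04 * 42.0 / 457 * 1000
= 0.279387 * 1000
= 279.3873 mW/m^2

279.3873


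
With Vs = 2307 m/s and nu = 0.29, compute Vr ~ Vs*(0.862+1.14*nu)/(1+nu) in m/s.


Numerator factor = 0.862 + 1.14*0.29 = 1.1926
Denominator = 1 + 0.29 = 1.29
Vr = 2307 * 1.1926 / 1.29 = 2132.81 m/s

2132.81


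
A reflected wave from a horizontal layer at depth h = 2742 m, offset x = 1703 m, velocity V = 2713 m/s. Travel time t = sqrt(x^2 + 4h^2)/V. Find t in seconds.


x^2 + 4h^2 = 1703^2 + 4*2742^2 = 2900209 + 30074256 = 32974465
sqrt(32974465) = 5742.3397
t = 5742.3397 / 2713 = 2.1166 s

2.1166


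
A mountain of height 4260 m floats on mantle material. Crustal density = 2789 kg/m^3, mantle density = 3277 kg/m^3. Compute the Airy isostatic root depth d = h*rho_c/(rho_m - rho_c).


rho_m - rho_c = 3277 - 2789 = 488
d = 4260 * 2789 / 488
= 11881140 / 488
= 24346.6 m

24346.6


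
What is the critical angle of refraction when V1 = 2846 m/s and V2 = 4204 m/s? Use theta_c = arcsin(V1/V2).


V1/V2 = 2846/4204 = 0.676974
theta_c = arcsin(0.676974) = 42.6077 degrees

42.6077


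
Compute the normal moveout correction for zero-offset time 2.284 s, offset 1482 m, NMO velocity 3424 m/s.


x/Vnmo = 1482/3424 = 0.432827
(x/Vnmo)^2 = 0.187339
t0^2 = 5.216656
sqrt(5.216656 + 0.187339) = 2.32465
dt = 2.32465 - 2.284 = 0.04065

0.04065


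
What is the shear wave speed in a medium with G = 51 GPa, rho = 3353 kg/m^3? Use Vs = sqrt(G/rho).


Convert G to Pa: G = 51e9 Pa
Compute G/rho = 51e9 / 3353 = 15210259.4691
Vs = sqrt(15210259.4691) = 3900.03 m/s

3900.03


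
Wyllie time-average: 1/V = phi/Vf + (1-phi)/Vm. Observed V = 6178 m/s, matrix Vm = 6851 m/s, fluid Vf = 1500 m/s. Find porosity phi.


1/V - 1/Vm = 1/6178 - 1/6851 = 1.59e-05
1/Vf - 1/Vm = 1/1500 - 1/6851 = 0.0005207
phi = 1.59e-05 / 0.0005207 = 0.0305

0.0305


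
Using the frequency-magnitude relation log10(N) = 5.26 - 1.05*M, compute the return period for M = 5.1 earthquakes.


log10(N) = 5.26 - 1.05*5.1 = -0.095
N = 10^-0.095 = 0.803526
T = 1/N = 1/0.803526 = 1.2445 years

1.2445


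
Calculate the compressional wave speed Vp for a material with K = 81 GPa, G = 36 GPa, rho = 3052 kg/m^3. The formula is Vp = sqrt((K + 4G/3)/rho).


First compute the effective modulus:
K + 4G/3 = 81e9 + 4*36e9/3 = 129000000000.0 Pa
Then divide by density:
129000000000.0 / 3052 = 42267365.6619 Pa/(kg/m^3)
Take the square root:
Vp = sqrt(42267365.6619) = 6501.34 m/s

6501.34


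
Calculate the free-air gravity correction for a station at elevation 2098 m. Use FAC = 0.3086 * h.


FAC = 0.3086 * h
= 0.3086 * 2098
= 647.4428 mGal

647.4428


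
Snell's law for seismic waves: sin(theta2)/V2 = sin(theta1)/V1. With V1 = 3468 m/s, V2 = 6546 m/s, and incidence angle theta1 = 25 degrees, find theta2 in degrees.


sin(theta1) = sin(25 deg) = 0.422618
sin(theta2) = V2/V1 * sin(theta1) = 6546/3468 * 0.422618 = 0.79771
theta2 = arcsin(0.79771) = 52.912 degrees

52.912


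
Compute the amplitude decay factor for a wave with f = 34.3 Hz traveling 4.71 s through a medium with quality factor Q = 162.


pi*f*t/Q = pi*34.3*4.71/162 = 3.132924
A/A0 = exp(-3.132924) = 0.04359

0.04359


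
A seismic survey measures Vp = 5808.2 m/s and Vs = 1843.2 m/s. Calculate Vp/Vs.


Vp/Vs = 5808.2 / 1843.2
= 3.1512

3.1512


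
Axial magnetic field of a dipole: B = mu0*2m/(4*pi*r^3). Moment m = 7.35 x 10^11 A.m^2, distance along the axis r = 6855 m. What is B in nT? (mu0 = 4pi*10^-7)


m = 7.35 x 10^11 = 735000000000 A.m^2
2m = 1470000000000 A.m^2
r^3 = 6855^3 = 322123476375
B = (4pi*10^-7) * 1470000000000 / (4*pi * 322123476375) * 1e9
= 1847256.480311 / 4047922987714.02 * 1e9
= 456.3467 nT

456.3467


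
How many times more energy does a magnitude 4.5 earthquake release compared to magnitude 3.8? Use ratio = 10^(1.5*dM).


M2 - M1 = 4.5 - 3.8 = 0.7
1.5 * 0.7 = 1.05
ratio = 10^1.05 = 11.22

11.22


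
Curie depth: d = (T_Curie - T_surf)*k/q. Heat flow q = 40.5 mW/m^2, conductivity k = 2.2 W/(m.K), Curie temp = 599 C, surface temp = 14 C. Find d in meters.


T_Curie - T_surf = 599 - 14 = 585 C
Convert q to W/m^2: 40.5 mW/m^2 = 0.0405 W/m^2
d = 585 * 2.2 / 0.0405 = 31777.78 m

31777.78


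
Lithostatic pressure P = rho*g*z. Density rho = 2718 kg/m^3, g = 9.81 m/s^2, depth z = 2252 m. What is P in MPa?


P = rho * g * z / 1e6
= 2718 * 9.81 * 2252 / 1e6
= 60046382.16 / 1e6
= 60.0464 MPa

60.0464


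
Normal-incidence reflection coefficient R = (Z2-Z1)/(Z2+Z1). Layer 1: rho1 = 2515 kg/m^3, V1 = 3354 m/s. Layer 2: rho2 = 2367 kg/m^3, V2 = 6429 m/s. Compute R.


Z1 = 2515 * 3354 = 8435310
Z2 = 2367 * 6429 = 15217443
R = (15217443 - 8435310) / (15217443 + 8435310) = 6782133 / 23652753 = 0.2867

0.2867


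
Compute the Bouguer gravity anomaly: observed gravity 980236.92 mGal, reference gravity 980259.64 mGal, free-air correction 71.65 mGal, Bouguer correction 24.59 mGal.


BA = g_obs - g_ref + FAC - BC
= 980236.92 - 980259.64 + 71.65 - 24.59
= 24.34 mGal

24.34


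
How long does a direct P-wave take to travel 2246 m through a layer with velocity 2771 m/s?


t = x / V
= 2246 / 2771
= 0.8105 s

0.8105


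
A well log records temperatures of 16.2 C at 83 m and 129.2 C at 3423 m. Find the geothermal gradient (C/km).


dT = 129.2 - 16.2 = 113.0 C
dz = 3423 - 83 = 3340 m
gradient = dT/dz * 1000 = 113.0/3340 * 1000 = 33.8323 C/km

33.8323


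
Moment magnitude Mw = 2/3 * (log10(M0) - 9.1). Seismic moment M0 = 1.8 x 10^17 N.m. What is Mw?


log10(M0) = log10(1.8 x 10^17) = 17.2553
Mw = 2/3 * (17.2553 - 9.1)
= 2/3 * 8.1553
= 5.44

5.44


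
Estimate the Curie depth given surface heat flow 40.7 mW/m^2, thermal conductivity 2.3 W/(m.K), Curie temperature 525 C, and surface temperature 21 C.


T_Curie - T_surf = 525 - 21 = 504 C
Convert q to W/m^2: 40.7 mW/m^2 = 0.0407 W/m^2
d = 504 * 2.3 / 0.0407 = 28481.57 m

28481.57


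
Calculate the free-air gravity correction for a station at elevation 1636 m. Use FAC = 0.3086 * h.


FAC = 0.3086 * h
= 0.3086 * 1636
= 504.8696 mGal

504.8696


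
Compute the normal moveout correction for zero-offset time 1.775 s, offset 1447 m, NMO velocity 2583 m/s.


x/Vnmo = 1447/2583 = 0.560201
(x/Vnmo)^2 = 0.313826
t0^2 = 3.150625
sqrt(3.150625 + 0.313826) = 1.861303
dt = 1.861303 - 1.775 = 0.086303

0.086303


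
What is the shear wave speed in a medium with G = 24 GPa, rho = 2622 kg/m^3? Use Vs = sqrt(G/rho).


Convert G to Pa: G = 24e9 Pa
Compute G/rho = 24e9 / 2622 = 9153318.0778
Vs = sqrt(9153318.0778) = 3025.45 m/s

3025.45


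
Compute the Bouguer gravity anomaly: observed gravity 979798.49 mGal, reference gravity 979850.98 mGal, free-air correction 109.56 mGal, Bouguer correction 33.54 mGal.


BA = g_obs - g_ref + FAC - BC
= 979798.49 - 979850.98 + 109.56 - 33.54
= 23.53 mGal

23.53


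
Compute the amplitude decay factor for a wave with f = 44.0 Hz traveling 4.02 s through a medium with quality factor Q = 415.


pi*f*t/Q = pi*44.0*4.02/415 = 1.339
A/A0 = exp(-1.339) = 0.262108

0.262108


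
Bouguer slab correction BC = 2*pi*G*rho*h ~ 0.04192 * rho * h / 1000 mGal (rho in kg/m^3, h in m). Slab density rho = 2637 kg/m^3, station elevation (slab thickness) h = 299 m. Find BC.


BC = 0.04192 * rho * h / 1000
= 0.04192 * 2637 * 299 / 1000
= 33.0524 mGal

33.0524


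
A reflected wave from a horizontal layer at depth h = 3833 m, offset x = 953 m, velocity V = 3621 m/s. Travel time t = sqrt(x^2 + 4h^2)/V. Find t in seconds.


x^2 + 4h^2 = 953^2 + 4*3833^2 = 908209 + 58767556 = 59675765
sqrt(59675765) = 7725.0091
t = 7725.0091 / 3621 = 2.1334 s

2.1334


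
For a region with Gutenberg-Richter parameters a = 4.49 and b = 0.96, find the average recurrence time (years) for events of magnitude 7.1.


log10(N) = 4.49 - 0.96*7.1 = -2.326
N = 10^-2.326 = 0.004721
T = 1/N = 1/0.004721 = 211.8361 years

211.8361


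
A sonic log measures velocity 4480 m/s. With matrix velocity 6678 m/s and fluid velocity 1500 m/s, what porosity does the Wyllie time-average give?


1/V - 1/Vm = 1/4480 - 1/6678 = 7.347e-05
1/Vf - 1/Vm = 1/1500 - 1/6678 = 0.00051692
phi = 7.347e-05 / 0.00051692 = 0.1421

0.1421


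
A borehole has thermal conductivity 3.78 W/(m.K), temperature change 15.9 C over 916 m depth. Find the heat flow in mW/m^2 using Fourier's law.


q = k * dT / dz * 1000
= 3.78 * 15.9 / 916 * 1000
= 0.065614 * 1000
= 65.6135 mW/m^2

65.6135


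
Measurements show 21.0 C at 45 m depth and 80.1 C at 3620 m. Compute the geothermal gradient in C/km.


dT = 80.1 - 21.0 = 59.1 C
dz = 3620 - 45 = 3575 m
gradient = dT/dz * 1000 = 59.1/3575 * 1000 = 16.5315 C/km

16.5315


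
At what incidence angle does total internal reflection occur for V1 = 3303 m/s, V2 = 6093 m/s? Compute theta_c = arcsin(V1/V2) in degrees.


V1/V2 = 3303/6093 = 0.542097
theta_c = arcsin(0.542097) = 32.8265 degrees

32.8265


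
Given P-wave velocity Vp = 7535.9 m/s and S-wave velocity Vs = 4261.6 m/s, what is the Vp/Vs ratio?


Vp/Vs = 7535.9 / 4261.6
= 1.7683

1.7683


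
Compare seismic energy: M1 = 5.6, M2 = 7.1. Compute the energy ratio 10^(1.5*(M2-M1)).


M2 - M1 = 7.1 - 5.6 = 1.5
1.5 * 1.5 = 2.25
ratio = 10^2.25 = 177.83

177.83


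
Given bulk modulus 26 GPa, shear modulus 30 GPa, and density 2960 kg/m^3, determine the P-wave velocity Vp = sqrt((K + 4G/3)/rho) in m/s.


First compute the effective modulus:
K + 4G/3 = 26e9 + 4*30e9/3 = 66000000000.0 Pa
Then divide by density:
66000000000.0 / 2960 = 22297297.2973 Pa/(kg/m^3)
Take the square root:
Vp = sqrt(22297297.2973) = 4722.0 m/s

4722.0


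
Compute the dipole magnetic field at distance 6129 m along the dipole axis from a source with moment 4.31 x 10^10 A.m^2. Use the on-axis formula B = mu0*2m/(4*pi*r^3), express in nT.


m = 4.31 x 10^10 = 43100000000 A.m^2
2m = 86200000000 A.m^2
r^3 = 6129^3 = 230233684689
B = (4pi*10^-7) * 86200000000 / (4*pi * 230233684689) * 1e9
= 108322.114696 / 2893201809711.48 * 1e9
= 37.4402 nT

37.4402


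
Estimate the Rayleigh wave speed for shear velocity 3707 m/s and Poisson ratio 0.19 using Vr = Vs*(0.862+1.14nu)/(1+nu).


Numerator factor = 0.862 + 1.14*0.19 = 1.0786
Denominator = 1 + 0.19 = 1.19
Vr = 3707 * 1.0786 / 1.19 = 3359.97 m/s

3359.97


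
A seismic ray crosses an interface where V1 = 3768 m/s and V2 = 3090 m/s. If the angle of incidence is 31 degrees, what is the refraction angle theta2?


sin(theta1) = sin(31 deg) = 0.515038
sin(theta2) = V2/V1 * sin(theta1) = 3090/3768 * 0.515038 = 0.422364
theta2 = arcsin(0.422364) = 24.9839 degrees

24.9839


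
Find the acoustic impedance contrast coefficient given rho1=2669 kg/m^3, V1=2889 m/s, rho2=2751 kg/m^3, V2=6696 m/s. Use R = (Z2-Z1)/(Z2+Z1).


Z1 = 2669 * 2889 = 7710741
Z2 = 2751 * 6696 = 18420696
R = (18420696 - 7710741) / (18420696 + 7710741) = 10709955 / 26131437 = 0.4098

0.4098


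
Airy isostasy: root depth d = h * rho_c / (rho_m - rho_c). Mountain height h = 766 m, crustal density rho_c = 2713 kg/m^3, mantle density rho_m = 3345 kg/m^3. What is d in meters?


rho_m - rho_c = 3345 - 2713 = 632
d = 766 * 2713 / 632
= 2078158 / 632
= 3288.22 m

3288.22


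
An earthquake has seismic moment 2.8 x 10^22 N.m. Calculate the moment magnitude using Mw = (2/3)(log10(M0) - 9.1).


log10(M0) = log10(2.8 x 10^22) = 22.4472
Mw = 2/3 * (22.4472 - 9.1)
= 2/3 * 13.3472
= 8.9

8.9


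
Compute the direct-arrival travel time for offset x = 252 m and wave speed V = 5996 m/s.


t = x / V
= 252 / 5996
= 0.042 s

0.042


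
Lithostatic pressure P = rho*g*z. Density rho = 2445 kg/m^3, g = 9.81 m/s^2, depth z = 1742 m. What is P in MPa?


P = rho * g * z / 1e6
= 2445 * 9.81 * 1742 / 1e6
= 41782653.9 / 1e6
= 41.7827 MPa

41.7827
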